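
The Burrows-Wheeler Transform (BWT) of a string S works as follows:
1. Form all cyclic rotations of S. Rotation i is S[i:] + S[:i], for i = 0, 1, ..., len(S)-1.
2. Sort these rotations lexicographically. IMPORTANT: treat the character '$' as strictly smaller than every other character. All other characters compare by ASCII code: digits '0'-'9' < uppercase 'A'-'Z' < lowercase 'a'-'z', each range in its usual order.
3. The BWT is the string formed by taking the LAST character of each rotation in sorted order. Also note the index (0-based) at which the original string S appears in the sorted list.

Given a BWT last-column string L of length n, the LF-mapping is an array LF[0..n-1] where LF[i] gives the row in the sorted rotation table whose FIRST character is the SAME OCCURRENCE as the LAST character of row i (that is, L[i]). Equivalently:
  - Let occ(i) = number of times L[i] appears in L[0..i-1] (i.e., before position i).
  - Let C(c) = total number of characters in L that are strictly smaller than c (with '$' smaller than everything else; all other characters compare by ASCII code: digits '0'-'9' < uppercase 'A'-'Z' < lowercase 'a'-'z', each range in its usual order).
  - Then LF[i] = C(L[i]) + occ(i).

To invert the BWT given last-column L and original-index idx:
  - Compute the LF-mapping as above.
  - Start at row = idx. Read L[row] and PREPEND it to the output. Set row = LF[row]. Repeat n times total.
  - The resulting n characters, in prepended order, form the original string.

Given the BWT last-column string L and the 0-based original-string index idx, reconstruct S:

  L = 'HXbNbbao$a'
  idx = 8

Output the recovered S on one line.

LF mapping: 1 3 6 2 7 8 4 9 0 5
Walk LF starting at row 8, prepending L[row]:
  step 1: row=8, L[8]='$', prepend. Next row=LF[8]=0
  step 2: row=0, L[0]='H', prepend. Next row=LF[0]=1
  step 3: row=1, L[1]='X', prepend. Next row=LF[1]=3
  step 4: row=3, L[3]='N', prepend. Next row=LF[3]=2
  step 5: row=2, L[2]='b', prepend. Next row=LF[2]=6
  step 6: row=6, L[6]='a', prepend. Next row=LF[6]=4
  step 7: row=4, L[4]='b', prepend. Next row=LF[4]=7
  step 8: row=7, L[7]='o', prepend. Next row=LF[7]=9
  step 9: row=9, L[9]='a', prepend. Next row=LF[9]=5
  step 10: row=5, L[5]='b', prepend. Next row=LF[5]=8
Reversed output: baobabNXH$

Answer: baobabNXH$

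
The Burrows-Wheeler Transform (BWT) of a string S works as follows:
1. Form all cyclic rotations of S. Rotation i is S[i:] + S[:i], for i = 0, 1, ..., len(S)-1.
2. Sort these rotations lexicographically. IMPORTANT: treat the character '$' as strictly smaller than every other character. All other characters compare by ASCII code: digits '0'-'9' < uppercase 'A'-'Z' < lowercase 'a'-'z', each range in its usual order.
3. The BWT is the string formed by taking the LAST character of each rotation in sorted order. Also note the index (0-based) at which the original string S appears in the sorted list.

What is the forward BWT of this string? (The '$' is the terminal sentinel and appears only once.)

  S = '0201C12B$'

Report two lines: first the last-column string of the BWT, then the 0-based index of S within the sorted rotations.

All 9 rotations (rotation i = S[i:]+S[:i]):
  rot[0] = 0201C12B$
  rot[1] = 201C12B$0
  rot[2] = 01C12B$02
  rot[3] = 1C12B$020
  rot[4] = C12B$0201
  rot[5] = 12B$0201C
  rot[6] = 2B$0201C1
  rot[7] = B$0201C12
  rot[8] = $0201C12B
Sorted (with $ < everything):
  sorted[0] = $0201C12B  (last char: 'B')
  sorted[1] = 01C12B$02  (last char: '2')
  sorted[2] = 0201C12B$  (last char: '$')
  sorted[3] = 12B$0201C  (last char: 'C')
  sorted[4] = 1C12B$020  (last char: '0')
  sorted[5] = 201C12B$0  (last char: '0')
  sorted[6] = 2B$0201C1  (last char: '1')
  sorted[7] = B$0201C12  (last char: '2')
  sorted[8] = C12B$0201  (last char: '1')
Last column: B2$C00121
Original string S is at sorted index 2

Answer: B2$C00121
2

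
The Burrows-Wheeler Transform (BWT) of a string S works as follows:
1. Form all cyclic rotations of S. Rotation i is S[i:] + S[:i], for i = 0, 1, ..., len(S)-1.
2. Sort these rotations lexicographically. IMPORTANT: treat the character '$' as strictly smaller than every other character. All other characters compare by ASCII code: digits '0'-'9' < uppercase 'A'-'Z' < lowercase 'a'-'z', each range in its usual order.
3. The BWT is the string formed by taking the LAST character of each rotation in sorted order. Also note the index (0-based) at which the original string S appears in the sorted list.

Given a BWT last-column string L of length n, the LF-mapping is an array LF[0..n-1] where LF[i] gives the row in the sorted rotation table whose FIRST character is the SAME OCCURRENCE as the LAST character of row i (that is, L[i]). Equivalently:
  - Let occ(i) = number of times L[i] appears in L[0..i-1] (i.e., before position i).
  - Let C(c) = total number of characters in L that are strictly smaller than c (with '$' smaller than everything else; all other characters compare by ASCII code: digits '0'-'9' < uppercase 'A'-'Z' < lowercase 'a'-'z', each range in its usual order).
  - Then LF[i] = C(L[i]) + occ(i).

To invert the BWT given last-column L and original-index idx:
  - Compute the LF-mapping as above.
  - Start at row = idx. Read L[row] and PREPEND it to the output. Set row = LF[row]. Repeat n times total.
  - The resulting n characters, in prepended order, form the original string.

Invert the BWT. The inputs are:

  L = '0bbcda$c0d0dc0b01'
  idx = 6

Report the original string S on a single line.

LF mapping: 1 8 9 11 14 7 0 12 2 15 3 16 13 4 10 5 6
Walk LF starting at row 6, prepending L[row]:
  step 1: row=6, L[6]='$', prepend. Next row=LF[6]=0
  step 2: row=0, L[0]='0', prepend. Next row=LF[0]=1
  step 3: row=1, L[1]='b', prepend. Next row=LF[1]=8
  step 4: row=8, L[8]='0', prepend. Next row=LF[8]=2
  step 5: row=2, L[2]='b', prepend. Next row=LF[2]=9
  step 6: row=9, L[9]='d', prepend. Next row=LF[9]=15
  step 7: row=15, L[15]='0', prepend. Next row=LF[15]=5
  step 8: row=5, L[5]='a', prepend. Next row=LF[5]=7
  step 9: row=7, L[7]='c', prepend. Next row=LF[7]=12
  step 10: row=12, L[12]='c', prepend. Next row=LF[12]=13
  step 11: row=13, L[13]='0', prepend. Next row=LF[13]=4
  step 12: row=4, L[4]='d', prepend. Next row=LF[4]=14
  step 13: row=14, L[14]='b', prepend. Next row=LF[14]=10
  step 14: row=10, L[10]='0', prepend. Next row=LF[10]=3
  step 15: row=3, L[3]='c', prepend. Next row=LF[3]=11
  step 16: row=11, L[11]='d', prepend. Next row=LF[11]=16
  step 17: row=16, L[16]='1', prepend. Next row=LF[16]=6
Reversed output: 1dc0bd0cca0db0b0$

Answer: 1dc0bd0cca0db0b0$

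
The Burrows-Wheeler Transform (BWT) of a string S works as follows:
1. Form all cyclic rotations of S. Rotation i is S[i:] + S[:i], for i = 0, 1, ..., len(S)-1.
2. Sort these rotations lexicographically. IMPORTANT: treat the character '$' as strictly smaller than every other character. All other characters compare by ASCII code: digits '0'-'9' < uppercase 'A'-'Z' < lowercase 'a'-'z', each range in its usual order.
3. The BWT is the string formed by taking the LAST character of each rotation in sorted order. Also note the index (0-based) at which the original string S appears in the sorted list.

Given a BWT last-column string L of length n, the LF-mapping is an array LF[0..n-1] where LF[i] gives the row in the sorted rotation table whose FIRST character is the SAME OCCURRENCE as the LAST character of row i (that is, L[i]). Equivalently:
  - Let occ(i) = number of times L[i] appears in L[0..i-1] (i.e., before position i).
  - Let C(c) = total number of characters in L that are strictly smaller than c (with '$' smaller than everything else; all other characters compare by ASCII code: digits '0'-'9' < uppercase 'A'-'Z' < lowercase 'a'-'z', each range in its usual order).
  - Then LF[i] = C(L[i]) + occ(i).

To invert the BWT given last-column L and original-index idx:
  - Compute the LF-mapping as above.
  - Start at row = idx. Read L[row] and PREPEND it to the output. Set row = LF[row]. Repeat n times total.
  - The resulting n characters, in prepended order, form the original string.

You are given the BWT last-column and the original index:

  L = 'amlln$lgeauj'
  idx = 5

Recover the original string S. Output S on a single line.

Answer: junglellama$

Derivation:
LF mapping: 1 9 6 7 10 0 8 4 3 2 11 5
Walk LF starting at row 5, prepending L[row]:
  step 1: row=5, L[5]='$', prepend. Next row=LF[5]=0
  step 2: row=0, L[0]='a', prepend. Next row=LF[0]=1
  step 3: row=1, L[1]='m', prepend. Next row=LF[1]=9
  step 4: row=9, L[9]='a', prepend. Next row=LF[9]=2
  step 5: row=2, L[2]='l', prepend. Next row=LF[2]=6
  step 6: row=6, L[6]='l', prepend. Next row=LF[6]=8
  step 7: row=8, L[8]='e', prepend. Next row=LF[8]=3
  step 8: row=3, L[3]='l', prepend. Next row=LF[3]=7
  step 9: row=7, L[7]='g', prepend. Next row=LF[7]=4
  step 10: row=4, L[4]='n', prepend. Next row=LF[4]=10
  step 11: row=10, L[10]='u', prepend. Next row=LF[10]=11
  step 12: row=11, L[11]='j', prepend. Next row=LF[11]=5
Reversed output: junglellama$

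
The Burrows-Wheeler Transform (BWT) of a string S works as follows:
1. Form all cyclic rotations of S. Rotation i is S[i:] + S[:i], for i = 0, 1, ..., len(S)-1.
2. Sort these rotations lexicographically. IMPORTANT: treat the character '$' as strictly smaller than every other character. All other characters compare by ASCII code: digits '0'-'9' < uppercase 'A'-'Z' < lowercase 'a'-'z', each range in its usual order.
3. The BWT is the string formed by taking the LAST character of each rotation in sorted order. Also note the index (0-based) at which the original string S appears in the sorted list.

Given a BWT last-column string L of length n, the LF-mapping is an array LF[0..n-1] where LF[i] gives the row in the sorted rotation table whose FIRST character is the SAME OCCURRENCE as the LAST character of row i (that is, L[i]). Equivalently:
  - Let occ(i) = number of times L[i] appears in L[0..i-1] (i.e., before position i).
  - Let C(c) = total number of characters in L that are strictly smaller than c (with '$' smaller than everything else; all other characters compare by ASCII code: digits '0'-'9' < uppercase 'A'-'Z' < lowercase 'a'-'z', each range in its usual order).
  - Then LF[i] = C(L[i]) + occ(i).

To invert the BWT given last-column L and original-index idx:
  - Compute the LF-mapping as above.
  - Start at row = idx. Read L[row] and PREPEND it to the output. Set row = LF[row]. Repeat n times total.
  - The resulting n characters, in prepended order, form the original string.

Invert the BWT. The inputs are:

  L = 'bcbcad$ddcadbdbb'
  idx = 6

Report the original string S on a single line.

Answer: bddbdbddcabaccb$

Derivation:
LF mapping: 3 8 4 9 1 11 0 12 13 10 2 14 5 15 6 7
Walk LF starting at row 6, prepending L[row]:
  step 1: row=6, L[6]='$', prepend. Next row=LF[6]=0
  step 2: row=0, L[0]='b', prepend. Next row=LF[0]=3
  step 3: row=3, L[3]='c', prepend. Next row=LF[3]=9
  step 4: row=9, L[9]='c', prepend. Next row=LF[9]=10
  step 5: row=10, L[10]='a', prepend. Next row=LF[10]=2
  step 6: row=2, L[2]='b', prepend. Next row=LF[2]=4
  step 7: row=4, L[4]='a', prepend. Next row=LF[4]=1
  step 8: row=1, L[1]='c', prepend. Next row=LF[1]=8
  step 9: row=8, L[8]='d', prepend. Next row=LF[8]=13
  step 10: row=13, L[13]='d', prepend. Next row=LF[13]=15
  step 11: row=15, L[15]='b', prepend. Next row=LF[15]=7
  step 12: row=7, L[7]='d', prepend. Next row=LF[7]=12
  step 13: row=12, L[12]='b', prepend. Next row=LF[12]=5
  step 14: row=5, L[5]='d', prepend. Next row=LF[5]=11
  step 15: row=11, L[11]='d', prepend. Next row=LF[11]=14
  step 16: row=14, L[14]='b', prepend. Next row=LF[14]=6
Reversed output: bddbdbddcabaccb$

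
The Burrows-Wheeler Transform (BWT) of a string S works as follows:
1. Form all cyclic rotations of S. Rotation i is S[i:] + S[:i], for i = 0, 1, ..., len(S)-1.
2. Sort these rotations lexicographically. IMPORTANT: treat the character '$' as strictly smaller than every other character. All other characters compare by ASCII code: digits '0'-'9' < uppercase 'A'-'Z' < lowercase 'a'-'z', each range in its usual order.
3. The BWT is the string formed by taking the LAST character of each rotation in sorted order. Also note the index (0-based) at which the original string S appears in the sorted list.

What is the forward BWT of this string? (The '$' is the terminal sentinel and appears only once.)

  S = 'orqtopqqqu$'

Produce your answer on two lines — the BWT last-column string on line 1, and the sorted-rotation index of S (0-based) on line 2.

All 11 rotations (rotation i = S[i:]+S[:i]):
  rot[0] = orqtopqqqu$
  rot[1] = rqtopqqqu$o
  rot[2] = qtopqqqu$or
  rot[3] = topqqqu$orq
  rot[4] = opqqqu$orqt
  rot[5] = pqqqu$orqto
  rot[6] = qqqu$orqtop
  rot[7] = qqu$orqtopq
  rot[8] = qu$orqtopqq
  rot[9] = u$orqtopqqq
  rot[10] = $orqtopqqqu
Sorted (with $ < everything):
  sorted[0] = $orqtopqqqu  (last char: 'u')
  sorted[1] = opqqqu$orqt  (last char: 't')
  sorted[2] = orqtopqqqu$  (last char: '$')
  sorted[3] = pqqqu$orqto  (last char: 'o')
  sorted[4] = qqqu$orqtop  (last char: 'p')
  sorted[5] = qqu$orqtopq  (last char: 'q')
  sorted[6] = qtopqqqu$or  (last char: 'r')
  sorted[7] = qu$orqtopqq  (last char: 'q')
  sorted[8] = rqtopqqqu$o  (last char: 'o')
  sorted[9] = topqqqu$orq  (last char: 'q')
  sorted[10] = u$orqtopqqq  (last char: 'q')
Last column: ut$opqrqoqq
Original string S is at sorted index 2

Answer: ut$opqrqoqq
2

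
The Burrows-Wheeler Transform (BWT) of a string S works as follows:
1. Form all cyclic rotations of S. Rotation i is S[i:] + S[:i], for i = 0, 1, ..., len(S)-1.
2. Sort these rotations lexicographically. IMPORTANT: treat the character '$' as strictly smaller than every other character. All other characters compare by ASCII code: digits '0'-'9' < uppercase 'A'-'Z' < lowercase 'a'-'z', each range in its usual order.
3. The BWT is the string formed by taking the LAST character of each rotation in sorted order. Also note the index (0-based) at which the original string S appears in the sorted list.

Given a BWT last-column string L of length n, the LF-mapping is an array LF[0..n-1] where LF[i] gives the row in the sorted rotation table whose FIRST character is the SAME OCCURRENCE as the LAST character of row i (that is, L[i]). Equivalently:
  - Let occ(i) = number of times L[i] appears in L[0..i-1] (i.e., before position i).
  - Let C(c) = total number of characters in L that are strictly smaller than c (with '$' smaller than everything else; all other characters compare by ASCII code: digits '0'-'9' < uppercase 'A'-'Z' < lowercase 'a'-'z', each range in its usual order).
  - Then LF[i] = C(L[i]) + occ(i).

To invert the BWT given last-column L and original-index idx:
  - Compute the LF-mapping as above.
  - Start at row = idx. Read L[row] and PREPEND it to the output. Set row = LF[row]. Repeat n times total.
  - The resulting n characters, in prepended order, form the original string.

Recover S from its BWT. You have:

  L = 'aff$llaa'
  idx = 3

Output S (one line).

Answer: alfalfa$

Derivation:
LF mapping: 1 4 5 0 6 7 2 3
Walk LF starting at row 3, prepending L[row]:
  step 1: row=3, L[3]='$', prepend. Next row=LF[3]=0
  step 2: row=0, L[0]='a', prepend. Next row=LF[0]=1
  step 3: row=1, L[1]='f', prepend. Next row=LF[1]=4
  step 4: row=4, L[4]='l', prepend. Next row=LF[4]=6
  step 5: row=6, L[6]='a', prepend. Next row=LF[6]=2
  step 6: row=2, L[2]='f', prepend. Next row=LF[2]=5
  step 7: row=5, L[5]='l', prepend. Next row=LF[5]=7
  step 8: row=7, L[7]='a', prepend. Next row=LF[7]=3
Reversed output: alfalfa$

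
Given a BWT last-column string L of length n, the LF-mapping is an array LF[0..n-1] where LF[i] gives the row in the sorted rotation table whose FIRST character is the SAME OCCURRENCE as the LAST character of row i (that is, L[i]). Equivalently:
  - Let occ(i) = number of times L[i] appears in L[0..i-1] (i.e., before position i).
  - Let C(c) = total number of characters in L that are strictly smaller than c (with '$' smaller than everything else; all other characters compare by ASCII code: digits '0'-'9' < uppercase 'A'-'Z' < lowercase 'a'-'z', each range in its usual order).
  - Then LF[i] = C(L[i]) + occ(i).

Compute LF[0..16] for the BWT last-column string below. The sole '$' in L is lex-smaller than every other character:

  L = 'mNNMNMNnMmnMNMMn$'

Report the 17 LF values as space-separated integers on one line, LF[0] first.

Char counts: '$':1, 'M':6, 'N':5, 'm':2, 'n':3
C (first-col start): C('$')=0, C('M')=1, C('N')=7, C('m')=12, C('n')=14
L[0]='m': occ=0, LF[0]=C('m')+0=12+0=12
L[1]='N': occ=0, LF[1]=C('N')+0=7+0=7
L[2]='N': occ=1, LF[2]=C('N')+1=7+1=8
L[3]='M': occ=0, LF[3]=C('M')+0=1+0=1
L[4]='N': occ=2, LF[4]=C('N')+2=7+2=9
L[5]='M': occ=1, LF[5]=C('M')+1=1+1=2
L[6]='N': occ=3, LF[6]=C('N')+3=7+3=10
L[7]='n': occ=0, LF[7]=C('n')+0=14+0=14
L[8]='M': occ=2, LF[8]=C('M')+2=1+2=3
L[9]='m': occ=1, LF[9]=C('m')+1=12+1=13
L[10]='n': occ=1, LF[10]=C('n')+1=14+1=15
L[11]='M': occ=3, LF[11]=C('M')+3=1+3=4
L[12]='N': occ=4, LF[12]=C('N')+4=7+4=11
L[13]='M': occ=4, LF[13]=C('M')+4=1+4=5
L[14]='M': occ=5, LF[14]=C('M')+5=1+5=6
L[15]='n': occ=2, LF[15]=C('n')+2=14+2=16
L[16]='$': occ=0, LF[16]=C('$')+0=0+0=0

Answer: 12 7 8 1 9 2 10 14 3 13 15 4 11 5 6 16 0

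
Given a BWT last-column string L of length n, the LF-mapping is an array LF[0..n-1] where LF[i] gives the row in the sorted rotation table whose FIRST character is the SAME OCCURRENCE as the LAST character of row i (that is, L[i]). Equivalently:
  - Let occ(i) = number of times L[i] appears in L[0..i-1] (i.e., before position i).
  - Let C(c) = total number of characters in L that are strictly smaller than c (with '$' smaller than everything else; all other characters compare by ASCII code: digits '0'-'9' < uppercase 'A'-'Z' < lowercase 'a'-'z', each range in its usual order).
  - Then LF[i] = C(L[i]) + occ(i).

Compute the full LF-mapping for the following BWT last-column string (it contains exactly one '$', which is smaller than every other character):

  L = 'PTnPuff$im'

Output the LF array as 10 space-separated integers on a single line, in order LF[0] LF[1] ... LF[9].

Char counts: '$':1, 'P':2, 'T':1, 'f':2, 'i':1, 'm':1, 'n':1, 'u':1
C (first-col start): C('$')=0, C('P')=1, C('T')=3, C('f')=4, C('i')=6, C('m')=7, C('n')=8, C('u')=9
L[0]='P': occ=0, LF[0]=C('P')+0=1+0=1
L[1]='T': occ=0, LF[1]=C('T')+0=3+0=3
L[2]='n': occ=0, LF[2]=C('n')+0=8+0=8
L[3]='P': occ=1, LF[3]=C('P')+1=1+1=2
L[4]='u': occ=0, LF[4]=C('u')+0=9+0=9
L[5]='f': occ=0, LF[5]=C('f')+0=4+0=4
L[6]='f': occ=1, LF[6]=C('f')+1=4+1=5
L[7]='$': occ=0, LF[7]=C('$')+0=0+0=0
L[8]='i': occ=0, LF[8]=C('i')+0=6+0=6
L[9]='m': occ=0, LF[9]=C('m')+0=7+0=7

Answer: 1 3 8 2 9 4 5 0 6 7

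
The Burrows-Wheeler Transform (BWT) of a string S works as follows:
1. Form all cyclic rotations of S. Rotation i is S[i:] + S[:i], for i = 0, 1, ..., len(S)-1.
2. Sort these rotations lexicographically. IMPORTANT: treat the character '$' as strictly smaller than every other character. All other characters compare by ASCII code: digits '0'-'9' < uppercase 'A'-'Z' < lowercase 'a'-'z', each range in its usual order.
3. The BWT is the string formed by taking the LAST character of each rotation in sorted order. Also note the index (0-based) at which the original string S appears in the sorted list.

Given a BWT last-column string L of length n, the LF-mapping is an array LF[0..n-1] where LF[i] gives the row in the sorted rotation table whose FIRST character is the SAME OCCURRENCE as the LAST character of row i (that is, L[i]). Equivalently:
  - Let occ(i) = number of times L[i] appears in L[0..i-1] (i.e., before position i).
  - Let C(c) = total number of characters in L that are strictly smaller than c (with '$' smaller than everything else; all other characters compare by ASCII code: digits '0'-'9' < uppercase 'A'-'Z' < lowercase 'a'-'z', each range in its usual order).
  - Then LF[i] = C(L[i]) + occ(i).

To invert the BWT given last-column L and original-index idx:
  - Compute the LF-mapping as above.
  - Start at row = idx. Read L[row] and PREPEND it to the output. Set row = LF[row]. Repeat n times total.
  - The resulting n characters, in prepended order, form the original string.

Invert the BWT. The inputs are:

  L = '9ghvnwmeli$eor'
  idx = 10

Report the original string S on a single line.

LF mapping: 1 4 5 12 9 13 8 2 7 6 0 3 10 11
Walk LF starting at row 10, prepending L[row]:
  step 1: row=10, L[10]='$', prepend. Next row=LF[10]=0
  step 2: row=0, L[0]='9', prepend. Next row=LF[0]=1
  step 3: row=1, L[1]='g', prepend. Next row=LF[1]=4
  step 4: row=4, L[4]='n', prepend. Next row=LF[4]=9
  step 5: row=9, L[9]='i', prepend. Next row=LF[9]=6
  step 6: row=6, L[6]='m', prepend. Next row=LF[6]=8
  step 7: row=8, L[8]='l', prepend. Next row=LF[8]=7
  step 8: row=7, L[7]='e', prepend. Next row=LF[7]=2
  step 9: row=2, L[2]='h', prepend. Next row=LF[2]=5
  step 10: row=5, L[5]='w', prepend. Next row=LF[5]=13
  step 11: row=13, L[13]='r', prepend. Next row=LF[13]=11
  step 12: row=11, L[11]='e', prepend. Next row=LF[11]=3
  step 13: row=3, L[3]='v', prepend. Next row=LF[3]=12
  step 14: row=12, L[12]='o', prepend. Next row=LF[12]=10
Reversed output: overwhelming9$

Answer: overwhelming9$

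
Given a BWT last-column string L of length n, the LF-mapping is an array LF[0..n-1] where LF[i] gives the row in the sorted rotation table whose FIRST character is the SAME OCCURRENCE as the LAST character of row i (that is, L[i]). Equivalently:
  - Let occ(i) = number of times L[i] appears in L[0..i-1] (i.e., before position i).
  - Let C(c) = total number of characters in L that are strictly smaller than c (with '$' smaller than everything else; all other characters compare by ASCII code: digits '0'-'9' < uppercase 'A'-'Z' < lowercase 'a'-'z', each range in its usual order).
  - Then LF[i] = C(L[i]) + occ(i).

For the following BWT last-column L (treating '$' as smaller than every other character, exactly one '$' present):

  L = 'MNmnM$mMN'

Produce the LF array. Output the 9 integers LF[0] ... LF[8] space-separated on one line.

Char counts: '$':1, 'M':3, 'N':2, 'm':2, 'n':1
C (first-col start): C('$')=0, C('M')=1, C('N')=4, C('m')=6, C('n')=8
L[0]='M': occ=0, LF[0]=C('M')+0=1+0=1
L[1]='N': occ=0, LF[1]=C('N')+0=4+0=4
L[2]='m': occ=0, LF[2]=C('m')+0=6+0=6
L[3]='n': occ=0, LF[3]=C('n')+0=8+0=8
L[4]='M': occ=1, LF[4]=C('M')+1=1+1=2
L[5]='$': occ=0, LF[5]=C('$')+0=0+0=0
L[6]='m': occ=1, LF[6]=C('m')+1=6+1=7
L[7]='M': occ=2, LF[7]=C('M')+2=1+2=3
L[8]='N': occ=1, LF[8]=C('N')+1=4+1=5

Answer: 1 4 6 8 2 0 7 3 5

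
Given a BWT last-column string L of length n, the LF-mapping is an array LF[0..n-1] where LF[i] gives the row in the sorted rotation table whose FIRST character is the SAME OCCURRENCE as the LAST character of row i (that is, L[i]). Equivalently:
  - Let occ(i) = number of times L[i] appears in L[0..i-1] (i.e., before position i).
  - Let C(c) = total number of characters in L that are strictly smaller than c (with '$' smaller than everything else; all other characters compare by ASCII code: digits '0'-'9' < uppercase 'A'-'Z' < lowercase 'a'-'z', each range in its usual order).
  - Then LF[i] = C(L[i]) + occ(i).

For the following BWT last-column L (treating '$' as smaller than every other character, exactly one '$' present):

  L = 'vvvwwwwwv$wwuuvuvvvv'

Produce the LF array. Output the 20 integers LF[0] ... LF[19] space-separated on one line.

Char counts: '$':1, 'u':3, 'v':9, 'w':7
C (first-col start): C('$')=0, C('u')=1, C('v')=4, C('w')=13
L[0]='v': occ=0, LF[0]=C('v')+0=4+0=4
L[1]='v': occ=1, LF[1]=C('v')+1=4+1=5
L[2]='v': occ=2, LF[2]=C('v')+2=4+2=6
L[3]='w': occ=0, LF[3]=C('w')+0=13+0=13
L[4]='w': occ=1, LF[4]=C('w')+1=13+1=14
L[5]='w': occ=2, LF[5]=C('w')+2=13+2=15
L[6]='w': occ=3, LF[6]=C('w')+3=13+3=16
L[7]='w': occ=4, LF[7]=C('w')+4=13+4=17
L[8]='v': occ=3, LF[8]=C('v')+3=4+3=7
L[9]='$': occ=0, LF[9]=C('$')+0=0+0=0
L[10]='w': occ=5, LF[10]=C('w')+5=13+5=18
L[11]='w': occ=6, LF[11]=C('w')+6=13+6=19
L[12]='u': occ=0, LF[12]=C('u')+0=1+0=1
L[13]='u': occ=1, LF[13]=C('u')+1=1+1=2
L[14]='v': occ=4, LF[14]=C('v')+4=4+4=8
L[15]='u': occ=2, LF[15]=C('u')+2=1+2=3
L[16]='v': occ=5, LF[16]=C('v')+5=4+5=9
L[17]='v': occ=6, LF[17]=C('v')+6=4+6=10
L[18]='v': occ=7, LF[18]=C('v')+7=4+7=11
L[19]='v': occ=8, LF[19]=C('v')+8=4+8=12

Answer: 4 5 6 13 14 15 16 17 7 0 18 19 1 2 8 3 9 10 11 12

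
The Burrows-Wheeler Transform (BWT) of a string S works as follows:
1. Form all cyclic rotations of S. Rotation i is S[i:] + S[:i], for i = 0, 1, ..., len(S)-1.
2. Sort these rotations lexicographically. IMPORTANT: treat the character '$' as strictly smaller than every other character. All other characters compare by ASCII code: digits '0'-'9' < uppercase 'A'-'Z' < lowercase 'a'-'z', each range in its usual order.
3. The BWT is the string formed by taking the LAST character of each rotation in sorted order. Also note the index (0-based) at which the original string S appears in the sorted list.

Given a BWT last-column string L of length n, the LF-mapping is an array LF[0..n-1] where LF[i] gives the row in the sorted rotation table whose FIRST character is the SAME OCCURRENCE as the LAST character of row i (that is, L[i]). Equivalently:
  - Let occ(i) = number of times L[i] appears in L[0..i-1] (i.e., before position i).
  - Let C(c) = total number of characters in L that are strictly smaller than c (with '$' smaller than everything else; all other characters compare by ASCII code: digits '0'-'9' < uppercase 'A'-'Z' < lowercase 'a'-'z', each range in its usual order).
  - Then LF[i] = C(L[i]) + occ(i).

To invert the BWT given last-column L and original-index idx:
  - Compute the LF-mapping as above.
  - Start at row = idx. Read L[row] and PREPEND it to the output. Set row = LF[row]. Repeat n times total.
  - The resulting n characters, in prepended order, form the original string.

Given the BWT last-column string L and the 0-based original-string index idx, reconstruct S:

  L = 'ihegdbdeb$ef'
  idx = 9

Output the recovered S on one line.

LF mapping: 11 10 5 9 3 1 4 6 2 0 7 8
Walk LF starting at row 9, prepending L[row]:
  step 1: row=9, L[9]='$', prepend. Next row=LF[9]=0
  step 2: row=0, L[0]='i', prepend. Next row=LF[0]=11
  step 3: row=11, L[11]='f', prepend. Next row=LF[11]=8
  step 4: row=8, L[8]='b', prepend. Next row=LF[8]=2
  step 5: row=2, L[2]='e', prepend. Next row=LF[2]=5
  step 6: row=5, L[5]='b', prepend. Next row=LF[5]=1
  step 7: row=1, L[1]='h', prepend. Next row=LF[1]=10
  step 8: row=10, L[10]='e', prepend. Next row=LF[10]=7
  step 9: row=7, L[7]='e', prepend. Next row=LF[7]=6
  step 10: row=6, L[6]='d', prepend. Next row=LF[6]=4
  step 11: row=4, L[4]='d', prepend. Next row=LF[4]=3
  step 12: row=3, L[3]='g', prepend. Next row=LF[3]=9
Reversed output: gddeehbebfi$

Answer: gddeehbebfi$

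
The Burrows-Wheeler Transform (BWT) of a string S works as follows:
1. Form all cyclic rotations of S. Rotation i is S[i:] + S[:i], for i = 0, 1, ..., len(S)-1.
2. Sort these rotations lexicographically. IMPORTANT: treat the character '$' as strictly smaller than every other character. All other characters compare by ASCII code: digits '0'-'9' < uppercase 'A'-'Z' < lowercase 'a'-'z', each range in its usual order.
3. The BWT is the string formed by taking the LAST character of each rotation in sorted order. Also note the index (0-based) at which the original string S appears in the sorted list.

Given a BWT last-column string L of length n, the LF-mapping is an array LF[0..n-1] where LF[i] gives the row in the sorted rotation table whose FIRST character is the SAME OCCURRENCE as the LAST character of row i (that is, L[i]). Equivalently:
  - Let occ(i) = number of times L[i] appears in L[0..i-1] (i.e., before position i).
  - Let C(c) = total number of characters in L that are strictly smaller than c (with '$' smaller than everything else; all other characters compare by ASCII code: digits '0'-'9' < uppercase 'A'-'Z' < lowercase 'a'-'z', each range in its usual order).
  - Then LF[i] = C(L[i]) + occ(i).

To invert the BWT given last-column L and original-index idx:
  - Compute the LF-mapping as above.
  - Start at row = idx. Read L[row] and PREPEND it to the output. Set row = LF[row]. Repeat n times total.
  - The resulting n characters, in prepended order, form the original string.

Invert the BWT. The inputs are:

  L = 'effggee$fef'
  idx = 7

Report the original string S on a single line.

LF mapping: 1 5 6 9 10 2 3 0 7 4 8
Walk LF starting at row 7, prepending L[row]:
  step 1: row=7, L[7]='$', prepend. Next row=LF[7]=0
  step 2: row=0, L[0]='e', prepend. Next row=LF[0]=1
  step 3: row=1, L[1]='f', prepend. Next row=LF[1]=5
  step 4: row=5, L[5]='e', prepend. Next row=LF[5]=2
  step 5: row=2, L[2]='f', prepend. Next row=LF[2]=6
  step 6: row=6, L[6]='e', prepend. Next row=LF[6]=3
  step 7: row=3, L[3]='g', prepend. Next row=LF[3]=9
  step 8: row=9, L[9]='e', prepend. Next row=LF[9]=4
  step 9: row=4, L[4]='g', prepend. Next row=LF[4]=10
  step 10: row=10, L[10]='f', prepend. Next row=LF[10]=8
  step 11: row=8, L[8]='f', prepend. Next row=LF[8]=7
Reversed output: ffgegefefe$

Answer: ffgegefefe$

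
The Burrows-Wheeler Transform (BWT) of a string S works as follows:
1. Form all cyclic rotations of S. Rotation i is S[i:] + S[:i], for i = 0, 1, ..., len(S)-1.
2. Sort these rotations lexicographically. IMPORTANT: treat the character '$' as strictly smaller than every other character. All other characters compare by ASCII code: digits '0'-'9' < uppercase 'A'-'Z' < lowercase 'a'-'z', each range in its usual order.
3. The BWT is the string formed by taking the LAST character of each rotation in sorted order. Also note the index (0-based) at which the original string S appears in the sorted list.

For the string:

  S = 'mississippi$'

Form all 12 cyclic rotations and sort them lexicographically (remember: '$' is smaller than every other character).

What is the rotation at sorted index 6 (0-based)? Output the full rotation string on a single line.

Answer: pi$mississip

Derivation:
All 12 rotations (rotation i = S[i:]+S[:i]):
  rot[0] = mississippi$
  rot[1] = ississippi$m
  rot[2] = ssissippi$mi
  rot[3] = sissippi$mis
  rot[4] = issippi$miss
  rot[5] = ssippi$missi
  rot[6] = sippi$missis
  rot[7] = ippi$mississ
  rot[8] = ppi$mississi
  rot[9] = pi$mississip
  rot[10] = i$mississipp
  rot[11] = $mississippi
Sorted (with $ < everything):
  sorted[0] = $mississippi
  sorted[1] = i$mississipp
  sorted[2] = ippi$mississ
  sorted[3] = issippi$miss
  sorted[4] = ississippi$m
  sorted[5] = mississippi$
  sorted[6] = pi$mississip
  sorted[7] = ppi$mississi
  sorted[8] = sippi$missis
  sorted[9] = sissippi$mis
  sorted[10] = ssippi$missi
  sorted[11] = ssissippi$mi
sorted[6] = pi$mississip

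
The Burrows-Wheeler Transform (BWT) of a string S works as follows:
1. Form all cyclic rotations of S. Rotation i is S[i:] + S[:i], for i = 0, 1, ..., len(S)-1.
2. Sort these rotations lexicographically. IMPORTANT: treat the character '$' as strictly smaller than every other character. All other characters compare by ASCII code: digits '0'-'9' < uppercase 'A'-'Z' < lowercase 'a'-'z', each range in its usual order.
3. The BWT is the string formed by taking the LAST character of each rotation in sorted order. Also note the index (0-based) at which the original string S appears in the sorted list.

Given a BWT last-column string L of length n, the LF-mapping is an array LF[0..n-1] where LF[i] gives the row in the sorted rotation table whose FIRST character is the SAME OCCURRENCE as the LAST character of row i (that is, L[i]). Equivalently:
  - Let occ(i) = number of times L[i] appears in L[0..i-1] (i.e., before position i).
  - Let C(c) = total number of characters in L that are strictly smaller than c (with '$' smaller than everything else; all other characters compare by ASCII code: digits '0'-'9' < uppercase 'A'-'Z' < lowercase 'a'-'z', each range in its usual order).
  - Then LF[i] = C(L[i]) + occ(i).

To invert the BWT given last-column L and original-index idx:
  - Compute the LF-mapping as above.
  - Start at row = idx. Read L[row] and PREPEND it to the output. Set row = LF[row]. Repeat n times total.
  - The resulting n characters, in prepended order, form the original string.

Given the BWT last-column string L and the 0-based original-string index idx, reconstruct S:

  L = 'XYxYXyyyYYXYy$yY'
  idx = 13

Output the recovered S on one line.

Answer: yYYyyyYYyYXxXYX$

Derivation:
LF mapping: 1 4 10 5 2 11 12 13 6 7 3 8 14 0 15 9
Walk LF starting at row 13, prepending L[row]:
  step 1: row=13, L[13]='$', prepend. Next row=LF[13]=0
  step 2: row=0, L[0]='X', prepend. Next row=LF[0]=1
  step 3: row=1, L[1]='Y', prepend. Next row=LF[1]=4
  step 4: row=4, L[4]='X', prepend. Next row=LF[4]=2
  step 5: row=2, L[2]='x', prepend. Next row=LF[2]=10
  step 6: row=10, L[10]='X', prepend. Next row=LF[10]=3
  step 7: row=3, L[3]='Y', prepend. Next row=LF[3]=5
  step 8: row=5, L[5]='y', prepend. Next row=LF[5]=11
  step 9: row=11, L[11]='Y', prepend. Next row=LF[11]=8
  step 10: row=8, L[8]='Y', prepend. Next row=LF[8]=6
  step 11: row=6, L[6]='y', prepend. Next row=LF[6]=12
  step 12: row=12, L[12]='y', prepend. Next row=LF[12]=14
  step 13: row=14, L[14]='y', prepend. Next row=LF[14]=15
  step 14: row=15, L[15]='Y', prepend. Next row=LF[15]=9
  step 15: row=9, L[9]='Y', prepend. Next row=LF[9]=7
  step 16: row=7, L[7]='y', prepend. Next row=LF[7]=13
Reversed output: yYYyyyYYyYXxXYX$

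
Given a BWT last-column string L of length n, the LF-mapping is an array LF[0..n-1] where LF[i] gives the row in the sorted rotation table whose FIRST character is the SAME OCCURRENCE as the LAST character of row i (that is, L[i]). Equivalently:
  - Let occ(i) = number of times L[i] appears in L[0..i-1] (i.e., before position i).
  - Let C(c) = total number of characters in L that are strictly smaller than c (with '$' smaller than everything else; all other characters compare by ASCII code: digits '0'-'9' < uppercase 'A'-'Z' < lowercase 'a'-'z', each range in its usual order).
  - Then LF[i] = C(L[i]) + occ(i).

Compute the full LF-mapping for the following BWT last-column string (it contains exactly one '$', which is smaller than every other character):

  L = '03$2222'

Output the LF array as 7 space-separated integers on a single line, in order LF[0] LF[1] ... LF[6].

Answer: 1 6 0 2 3 4 5

Derivation:
Char counts: '$':1, '0':1, '2':4, '3':1
C (first-col start): C('$')=0, C('0')=1, C('2')=2, C('3')=6
L[0]='0': occ=0, LF[0]=C('0')+0=1+0=1
L[1]='3': occ=0, LF[1]=C('3')+0=6+0=6
L[2]='$': occ=0, LF[2]=C('$')+0=0+0=0
L[3]='2': occ=0, LF[3]=C('2')+0=2+0=2
L[4]='2': occ=1, LF[4]=C('2')+1=2+1=3
L[5]='2': occ=2, LF[5]=C('2')+2=2+2=4
L[6]='2': occ=3, LF[6]=C('2')+3=2+3=5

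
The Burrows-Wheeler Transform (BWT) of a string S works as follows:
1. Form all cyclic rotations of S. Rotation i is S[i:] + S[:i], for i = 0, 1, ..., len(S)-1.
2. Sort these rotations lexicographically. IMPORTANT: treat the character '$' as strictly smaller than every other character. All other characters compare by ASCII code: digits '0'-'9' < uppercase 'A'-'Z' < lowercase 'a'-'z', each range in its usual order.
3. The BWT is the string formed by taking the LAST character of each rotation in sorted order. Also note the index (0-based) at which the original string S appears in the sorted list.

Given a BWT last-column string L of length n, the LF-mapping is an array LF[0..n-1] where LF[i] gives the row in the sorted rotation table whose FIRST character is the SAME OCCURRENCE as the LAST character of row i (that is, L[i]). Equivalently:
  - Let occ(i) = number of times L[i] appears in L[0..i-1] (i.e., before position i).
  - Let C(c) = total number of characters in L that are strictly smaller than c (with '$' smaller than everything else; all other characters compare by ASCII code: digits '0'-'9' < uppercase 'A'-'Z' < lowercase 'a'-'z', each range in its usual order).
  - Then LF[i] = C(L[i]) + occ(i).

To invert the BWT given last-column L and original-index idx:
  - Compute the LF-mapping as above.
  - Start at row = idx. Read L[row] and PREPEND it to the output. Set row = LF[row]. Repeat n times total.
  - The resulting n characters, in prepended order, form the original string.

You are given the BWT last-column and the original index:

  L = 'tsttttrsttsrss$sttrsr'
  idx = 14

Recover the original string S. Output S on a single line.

LF mapping: 12 5 13 14 15 16 1 6 17 18 7 2 8 9 0 10 19 20 3 11 4
Walk LF starting at row 14, prepending L[row]:
  step 1: row=14, L[14]='$', prepend. Next row=LF[14]=0
  step 2: row=0, L[0]='t', prepend. Next row=LF[0]=12
  step 3: row=12, L[12]='s', prepend. Next row=LF[12]=8
  step 4: row=8, L[8]='t', prepend. Next row=LF[8]=17
  step 5: row=17, L[17]='t', prepend. Next row=LF[17]=20
  step 6: row=20, L[20]='r', prepend. Next row=LF[20]=4
  step 7: row=4, L[4]='t', prepend. Next row=LF[4]=15
  step 8: row=15, L[15]='s', prepend. Next row=LF[15]=10
  step 9: row=10, L[10]='s', prepend. Next row=LF[10]=7
  step 10: row=7, L[7]='s', prepend. Next row=LF[7]=6
  step 11: row=6, L[6]='r', prepend. Next row=LF[6]=1
  step 12: row=1, L[1]='s', prepend. Next row=LF[1]=5
  step 13: row=5, L[5]='t', prepend. Next row=LF[5]=16
  step 14: row=16, L[16]='t', prepend. Next row=LF[16]=19
  step 15: row=19, L[19]='s', prepend. Next row=LF[19]=11
  step 16: row=11, L[11]='r', prepend. Next row=LF[11]=2
  step 17: row=2, L[2]='t', prepend. Next row=LF[2]=13
  step 18: row=13, L[13]='s', prepend. Next row=LF[13]=9
  step 19: row=9, L[9]='t', prepend. Next row=LF[9]=18
  step 20: row=18, L[18]='r', prepend. Next row=LF[18]=3
  step 21: row=3, L[3]='t', prepend. Next row=LF[3]=14
Reversed output: trtstrsttsrssstrttst$

Answer: trtstrsttsrssstrttst$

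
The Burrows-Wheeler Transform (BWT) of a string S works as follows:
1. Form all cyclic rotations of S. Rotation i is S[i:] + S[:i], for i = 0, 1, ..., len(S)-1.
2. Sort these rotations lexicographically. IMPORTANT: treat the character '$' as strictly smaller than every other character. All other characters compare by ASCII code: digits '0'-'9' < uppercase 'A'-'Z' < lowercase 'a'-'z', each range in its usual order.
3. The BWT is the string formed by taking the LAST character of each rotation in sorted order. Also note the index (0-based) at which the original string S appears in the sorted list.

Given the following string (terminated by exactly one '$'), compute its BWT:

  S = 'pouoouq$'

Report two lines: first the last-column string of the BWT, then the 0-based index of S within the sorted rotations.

Answer: qupo$uoo
4

Derivation:
All 8 rotations (rotation i = S[i:]+S[:i]):
  rot[0] = pouoouq$
  rot[1] = ouoouq$p
  rot[2] = uoouq$po
  rot[3] = oouq$pou
  rot[4] = ouq$pouo
  rot[5] = uq$pouoo
  rot[6] = q$pouoou
  rot[7] = $pouoouq
Sorted (with $ < everything):
  sorted[0] = $pouoouq  (last char: 'q')
  sorted[1] = oouq$pou  (last char: 'u')
  sorted[2] = ouoouq$p  (last char: 'p')
  sorted[3] = ouq$pouo  (last char: 'o')
  sorted[4] = pouoouq$  (last char: '$')
  sorted[5] = q$pouoou  (last char: 'u')
  sorted[6] = uoouq$po  (last char: 'o')
  sorted[7] = uq$pouoo  (last char: 'o')
Last column: qupo$uoo
Original string S is at sorted index 4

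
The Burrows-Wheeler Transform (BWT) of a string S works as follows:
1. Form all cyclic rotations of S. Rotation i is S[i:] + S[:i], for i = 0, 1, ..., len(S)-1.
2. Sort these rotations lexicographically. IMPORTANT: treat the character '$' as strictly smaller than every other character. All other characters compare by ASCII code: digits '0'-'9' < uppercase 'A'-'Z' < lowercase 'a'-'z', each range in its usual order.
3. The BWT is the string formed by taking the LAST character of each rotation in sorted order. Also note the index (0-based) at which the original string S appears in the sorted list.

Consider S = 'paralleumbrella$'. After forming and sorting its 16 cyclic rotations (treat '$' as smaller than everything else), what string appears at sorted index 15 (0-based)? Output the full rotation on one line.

Answer: umbrella$paralle

Derivation:
All 16 rotations (rotation i = S[i:]+S[:i]):
  rot[0] = paralleumbrella$
  rot[1] = aralleumbrella$p
  rot[2] = ralleumbrella$pa
  rot[3] = alleumbrella$par
  rot[4] = lleumbrella$para
  rot[5] = leumbrella$paral
  rot[6] = eumbrella$parall
  rot[7] = umbrella$paralle
  rot[8] = mbrella$paralleu
  rot[9] = brella$paralleum
  rot[10] = rella$paralleumb
  rot[11] = ella$paralleumbr
  rot[12] = lla$paralleumbre
  rot[13] = la$paralleumbrel
  rot[14] = a$paralleumbrell
  rot[15] = $paralleumbrella
Sorted (with $ < everything):
  sorted[0] = $paralleumbrella
  sorted[1] = a$paralleumbrell
  sorted[2] = alleumbrella$par
  sorted[3] = aralleumbrella$p
  sorted[4] = brella$paralleum
  sorted[5] = ella$paralleumbr
  sorted[6] = eumbrella$parall
  sorted[7] = la$paralleumbrel
  sorted[8] = leumbrella$paral
  sorted[9] = lla$paralleumbre
  sorted[10] = lleumbrella$para
  sorted[11] = mbrella$paralleu
  sorted[12] = paralleumbrella$
  sorted[13] = ralleumbrella$pa
  sorted[14] = rella$paralleumb
  sorted[15] = umbrella$paralle
sorted[15] = umbrella$paralle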